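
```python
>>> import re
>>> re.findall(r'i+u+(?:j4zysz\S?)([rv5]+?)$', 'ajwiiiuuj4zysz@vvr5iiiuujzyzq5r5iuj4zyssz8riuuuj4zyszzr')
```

['r']

The pattern matches one or more of the literal 'i', then one or more of the literal 'u'; then the literal 'j4z', then the literal 'ysz', then optionally a non-whitespace character (non-capturing group); then one or more of one of [rv5] (lazy) (captured); then anchored at the end.
Scanning left to right: at [43:55] match 'iuuuj4zyszzr', group 1 = 'r'.
`findall` collects group 1 from the one match (1 total).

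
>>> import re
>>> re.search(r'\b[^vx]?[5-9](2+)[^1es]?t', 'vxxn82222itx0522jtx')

Here no position works, so the call returns None.

None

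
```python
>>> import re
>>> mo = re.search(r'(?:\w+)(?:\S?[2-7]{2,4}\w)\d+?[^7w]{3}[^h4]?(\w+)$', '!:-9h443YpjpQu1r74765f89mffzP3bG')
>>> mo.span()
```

(3, 32)

This matches one or more of a word character (non-capturing group); then optionally a non-whitespace character, then 2 to 4 of a character in [2-7], then a word character (non-capturing group); then one or more of a digit (lazy), then exactly 3 of any character except [7w], then optionally any character except [h4]; then one or more of a word character (captured); then anchored at the end.
Unlike `match`, `search` isn't anchored — it looks for the pattern anywhere in the string.
The match spans [3:32] → '9h443YpjpQu1r74765f89mffzP3bG'.
Captured: group 1 = 'zP3bG'.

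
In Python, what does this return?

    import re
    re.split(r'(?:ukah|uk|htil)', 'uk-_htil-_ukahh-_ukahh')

['', '-_', '-_', 'h-_', 'h']

The regex engine tests alternatives in the order written; an earlier branch that matches wins even if a later one would match more.
Splitting on the pattern gives 5 pieces.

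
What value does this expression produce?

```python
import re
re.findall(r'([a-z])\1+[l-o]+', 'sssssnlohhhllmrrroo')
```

A backreference is literal: `\1` must see the identical characters the first group matched.
Because there's exactly one group, `findall` drops the full match and keeps group 1 from each hit.

['s', 'h', 'r']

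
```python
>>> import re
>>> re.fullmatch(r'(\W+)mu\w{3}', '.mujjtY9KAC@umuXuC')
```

None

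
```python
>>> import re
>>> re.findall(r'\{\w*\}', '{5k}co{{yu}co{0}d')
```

Walking the string: at [0:4] → '{5k}'; at [7:11] → '{yu}'; at [13:16] → '{0}'.
`findall` yields the raw match text (3 of them) because the pattern has no groups.

['{5k}', '{yu}', '{0}']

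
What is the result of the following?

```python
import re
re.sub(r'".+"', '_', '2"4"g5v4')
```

'2_g5v4'

`sub` substitutes '_' at each match site.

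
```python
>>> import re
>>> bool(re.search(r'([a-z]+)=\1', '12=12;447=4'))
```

After group 1 captures some text, `\1` only succeeds where that same text appears again.
Unlike `match`, `search` isn't anchored — it looks for the pattern anywhere in the string.
Here nothing in the string fits, so the call returns None, and `bool(None)` is False.

False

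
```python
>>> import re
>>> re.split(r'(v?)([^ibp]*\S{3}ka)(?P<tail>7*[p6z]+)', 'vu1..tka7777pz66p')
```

This matches optionally a literal 'v' (captured); then zero or more of any character except [ibp], then exactly 3 of a non-whitespace character, then the literal 'ka' (captured); then zero or more of a literal '7', then one or more of one of [p6z] (captured as 'tail').
Matches to split on: at [0:17] → 'vu1..tka7777pz66p'.
`re.split` interleaves the captured-group text with the surrounding fragments.

['', 'v', 'u1..tka', '7777pz66p', '']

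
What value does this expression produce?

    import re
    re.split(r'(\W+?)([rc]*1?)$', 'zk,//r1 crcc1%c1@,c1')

['zk,//r1 crcc1%c1', '@,', 'c1', '']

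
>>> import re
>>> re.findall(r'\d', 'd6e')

['6']

This matches a digit.
No capturing groups, so `findall` returns the 1 full match string.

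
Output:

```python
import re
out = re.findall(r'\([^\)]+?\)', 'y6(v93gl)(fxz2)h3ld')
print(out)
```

Walking the string: at [2:9] → '(v93gl)'; at [9:15] → '(fxz2)'.
No capturing groups, so `findall` returns the 2 full match strings.

['(v93gl)', '(fxz2)']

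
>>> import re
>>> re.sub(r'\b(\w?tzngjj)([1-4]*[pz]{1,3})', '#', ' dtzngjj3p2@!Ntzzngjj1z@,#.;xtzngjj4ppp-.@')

' #2@!Ntzzngjj1z@,#.;#-.@'

The pattern matches a word boundary (`\b`, zero-width); then optionally a word character, then the literal 'tzn', then the literal 'gjj' (captured); then zero or more of a character in [1-4], then 1 to 3 of one of [pz] (captured).
Matches: at [1:10] → 'dtzngjj3p'; at [28:39] → 'xtzngjj4ppp'.
Every occurrence is swapped for '#'.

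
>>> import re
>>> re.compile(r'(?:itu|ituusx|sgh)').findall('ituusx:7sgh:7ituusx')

['itu', 'sgh', 'itu']

`|` is ordered: at each position the engine commits to the first alternative that works.
Scanning left to right: at [0:3] → 'itu'; at [8:11] → 'sgh'; at [13:16] → 'itu'.
With no groups in the pattern, `findall` gives back each whole match — 3 here.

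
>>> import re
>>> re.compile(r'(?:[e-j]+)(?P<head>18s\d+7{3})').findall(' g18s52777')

['18s52777']

The pattern matches one or more of a character in [e-j] (non-capturing group); then the literal '18s', then one or more of a digit, then exactly 3 of a literal '7' (captured as 'head').
Matches: at [1:10] match 'g18s52777', group 1 = '18s52777'.
Because there's exactly one group, `findall` drops the full match and keeps group 1 from the one hit.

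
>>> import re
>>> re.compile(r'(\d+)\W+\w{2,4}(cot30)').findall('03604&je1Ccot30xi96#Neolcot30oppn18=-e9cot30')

[('03604', 'cot30'), ('96', 'cot30'), ('18', 'cot30')]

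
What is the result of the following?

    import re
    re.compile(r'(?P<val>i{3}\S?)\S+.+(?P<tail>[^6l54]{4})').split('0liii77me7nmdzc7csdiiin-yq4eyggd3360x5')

The pattern matches exactly 3 of a literal 'i', then optionally a non-whitespace character (captured as 'val'); then one or more of a non-whitespace character, then one or more of any character; then exactly 4 of any character except [6l54] (captured as 'tail').
Matches to split on: at [2:34] → 'iii77me7nmdzc7csdiiin-yq4eyggd33'.
`re.split` interleaves the captured-group text with the surrounding fragments.

['0l', 'iii7', 'gd33', '60x5']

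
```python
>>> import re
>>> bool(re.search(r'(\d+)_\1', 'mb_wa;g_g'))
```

After group 1 captures some text, `\1` only succeeds where that same text appears again.
Here no position works, so the call returns None, and `bool(None)` is False.

False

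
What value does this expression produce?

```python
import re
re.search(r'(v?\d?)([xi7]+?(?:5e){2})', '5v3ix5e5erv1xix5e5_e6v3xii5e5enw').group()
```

The match spans [1:9] → 'v3ix5e5e'.

'v3ix5e5e'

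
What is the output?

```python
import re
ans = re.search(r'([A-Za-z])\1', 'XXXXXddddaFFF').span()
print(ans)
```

The backreference `\1` re-matches whatever the first group consumed, character for character.
`search` walks the string left to right and returns the first match it finds.
The match spans [0:2] → 'XX'.
Captured: group 1 = 'X'.

(0, 2)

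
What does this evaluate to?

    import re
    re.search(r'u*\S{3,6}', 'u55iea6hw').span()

(0, 7)

The match spans [0:7] → 'u55iea6'.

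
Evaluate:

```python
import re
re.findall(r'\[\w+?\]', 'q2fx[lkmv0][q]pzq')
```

Matches: at [4:11] → '[lkmv0]'; at [11:14] → '[q]'.
Since nothing is captured, `findall` lists the 2 matched substrings directly.

['[lkmv0]', '[q]']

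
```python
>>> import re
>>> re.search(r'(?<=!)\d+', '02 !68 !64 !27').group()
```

The positive lookaround only admits positions where the adjacent text matches; those characters stay outside the span.
`search` walks the string left to right and returns the first match it finds.
The match spans [4:6] → '68'.

'68'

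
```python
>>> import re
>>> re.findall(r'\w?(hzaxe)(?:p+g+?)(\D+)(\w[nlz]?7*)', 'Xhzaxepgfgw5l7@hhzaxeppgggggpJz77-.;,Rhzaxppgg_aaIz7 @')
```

Lazy quantifiers expand one character at a time until the remainder of the pattern can match.
3 groups means each result is a tuple of 3 captured strings — 2 here.

[('hzaxe', 'fgw', '5l7'), ('hzaxe', 'ggggpJz', '77')]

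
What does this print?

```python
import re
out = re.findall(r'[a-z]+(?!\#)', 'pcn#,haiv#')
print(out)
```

The negative lookaround is zero-width — it rules out positions where the adjacent text would match, without consuming anything.
With no groups in the pattern, `findall` gives back each whole match — 2 here.

['pc', 'hai']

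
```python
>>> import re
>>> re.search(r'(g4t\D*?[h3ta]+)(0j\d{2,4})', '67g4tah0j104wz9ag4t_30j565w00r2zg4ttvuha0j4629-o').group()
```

'g4tah0j104'

This matches the literal 'g4t', then zero or more of a non-digit (lazy), then one or more of one of [h3ta] (captured); then the literal '0j', then 2 to 4 of a digit (captured).
The match spans [2:12] → 'g4tah0j104'.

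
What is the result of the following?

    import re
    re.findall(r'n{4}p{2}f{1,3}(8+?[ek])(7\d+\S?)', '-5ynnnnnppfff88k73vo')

[('88k', '73v')]

Pattern: exactly 4 of a literal 'n', then exactly 2 of the literal 'p', then 1 to 3 of the literal 'f'; then one or more of a literal '8' (lazy), then one of [ek] (captured); then a literal '7', then one or more of a digit, then optionally a non-whitespace character (captured).
Walking the string: at [4:19] match 'nnnnppfff88k73v', groups = ('88k', '73v').
2 groups means the one result is a tuple of 2 captured strings — 1 here.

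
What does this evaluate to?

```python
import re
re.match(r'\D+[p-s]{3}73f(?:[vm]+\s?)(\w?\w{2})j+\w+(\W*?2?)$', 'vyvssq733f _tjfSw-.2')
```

`match` is anchored at position 0; if the pattern doesn't fit there, it returns None.
Here position 0 doesn't satisfy it, so the call returns None.

None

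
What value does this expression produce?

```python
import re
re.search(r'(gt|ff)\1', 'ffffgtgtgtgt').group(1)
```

'ff'

`\1` is not a pattern — it's the concrete string captured by group 1, re-applied verbatim.
`search` walks the string left to right and returns the first match it finds.
The match spans [0:4] → 'ffff'.
Captured: group 1 = 'ff'.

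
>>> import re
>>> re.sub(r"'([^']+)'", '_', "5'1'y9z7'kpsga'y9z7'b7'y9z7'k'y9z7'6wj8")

"5_y9z7_y9z7_y9z7_y9z7'6wj8"

Matches: at [1:4] → "'1'"; at [8:15] → "'kpsga'"; at [19:23] → "'b7'"; at [27:30] → "'k'".
Each match is replaced by '_'.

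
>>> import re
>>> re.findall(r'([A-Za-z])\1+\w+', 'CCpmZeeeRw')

['C']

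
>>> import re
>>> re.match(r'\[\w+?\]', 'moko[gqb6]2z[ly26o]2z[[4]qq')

None

`re.match` won't scan ahead — the pattern has to work from the very first character.
Here position 0 doesn't satisfy it, so the call returns None.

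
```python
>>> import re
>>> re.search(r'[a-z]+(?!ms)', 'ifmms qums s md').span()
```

(0, 5)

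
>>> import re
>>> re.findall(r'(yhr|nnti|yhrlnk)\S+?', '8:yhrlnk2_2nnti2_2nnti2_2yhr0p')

['yhr', 'nnti', 'nnti', 'yhr']

The regex engine tests alternatives in the order written; an earlier branch that matches wins even if a later one would match more.
Because there's exactly one group, `findall` drops the full match and keeps group 1 from each hit.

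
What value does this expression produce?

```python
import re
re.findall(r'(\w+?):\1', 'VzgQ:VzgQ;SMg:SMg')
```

['VzgQ', 'SMg']

`\1` is not a pattern — it's the concrete string captured by group 1, re-applied verbatim.
One capturing group, so `findall` returns just the captured substring from each match — 2 in all.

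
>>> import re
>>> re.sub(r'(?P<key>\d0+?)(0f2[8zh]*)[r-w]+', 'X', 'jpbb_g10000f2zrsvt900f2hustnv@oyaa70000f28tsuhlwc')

The pattern matches a digit, then one or more of a literal '0' (lazy) (captured as 'key'); then the literal '0f2', then zero or more of one of [8zh] (captured); then one or more of a character in [r-w].
Matches: at [6:18] → '10000f2zrsvt'; at [18:27] → '900f2hust'; at [34:45] → '70000f28tsu'.
Every occurrence is swapped for 'X'.

'jpbb_gXXnv@oyaaXhlwc'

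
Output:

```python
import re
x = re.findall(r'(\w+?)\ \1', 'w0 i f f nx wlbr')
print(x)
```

['f']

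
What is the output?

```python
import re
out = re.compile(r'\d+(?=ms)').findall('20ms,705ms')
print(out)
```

['20', '705']

The `(?=…)`/`(?<=…)` assertion just peeks at neighbouring text; it doesn't advance the match position.
Since nothing is captured, `findall` lists the 2 matched substrings directly.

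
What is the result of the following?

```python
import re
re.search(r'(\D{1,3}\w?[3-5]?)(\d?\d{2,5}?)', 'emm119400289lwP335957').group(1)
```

'emm1'

The match spans [0:7] → 'emm1194'.
Captured: group 1 = 'emm1', group 2 = '194'.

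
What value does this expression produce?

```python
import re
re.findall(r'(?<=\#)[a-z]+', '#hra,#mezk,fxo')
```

The `(?=…)`/`(?<=…)` assertion just peeks at neighbouring text; it doesn't advance the match position.
Matches: at [1:4] → 'hra'; at [6:10] → 'mezk'.
With no groups in the pattern, `findall` gives back each whole match — 2 here.

['hra', 'mezk']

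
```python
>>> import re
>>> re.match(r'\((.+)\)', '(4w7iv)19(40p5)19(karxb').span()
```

(0, 15)

`re.match` won't scan ahead — the pattern has to work from the very first character.
The match spans [0:15] → '(4w7iv)19(40p5)'.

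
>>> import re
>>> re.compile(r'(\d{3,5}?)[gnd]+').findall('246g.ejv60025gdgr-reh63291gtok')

Pattern: 3 to 5 of a digit (lazy) (captured); then one or more of one of [gnd].
Walking the string: at [0:4] match '246g', group 1 = '246'; at [8:16] match '60025gdg', group 1 = '60025'; at [21:27] match '63291g', group 1 = '63291'.
With a single group, `findall` returns only what that group captured — 3 items.

['246', '60025', '63291']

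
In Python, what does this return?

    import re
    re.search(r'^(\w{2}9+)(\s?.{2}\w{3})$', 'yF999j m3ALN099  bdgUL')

None

Pattern: anchored at the start of the string; then exactly 2 of a word character, then one or more of the literal '9' (captured); then optionally whitespace, then exactly 2 of any character, then exactly 3 of a word character (captured); then anchored at the end.
`search` walks the string left to right and returns the first match it finds.
Here no position works, so the call returns None.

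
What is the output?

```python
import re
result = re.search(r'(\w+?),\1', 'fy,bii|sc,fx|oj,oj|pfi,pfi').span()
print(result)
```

(13, 18)

A backreference is literal: `\1` must see the identical characters the first group matched.
Unlike `match`, `search` isn't anchored — it looks for the pattern anywhere in the string.
The match spans [13:18] → 'oj,oj'.
Captured: group 1 = 'oj'.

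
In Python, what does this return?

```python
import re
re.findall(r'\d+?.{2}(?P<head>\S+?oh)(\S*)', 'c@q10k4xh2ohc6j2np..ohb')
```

[('4xh2oh', 'c6j2np..ohb')]

Lazy quantifiers expand one character at a time until the remainder of the pattern can match.
With 2 capturing groups, `findall` returns a 2-tuple per match.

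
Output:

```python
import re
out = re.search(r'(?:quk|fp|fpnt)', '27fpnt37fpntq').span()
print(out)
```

Alternation tries branches left to right and keeps the first one that lets the overall match succeed at that position.
Unlike `match`, `search` isn't anchored — it looks for the pattern anywhere in the string.
The match spans [2:4] → 'fp'.

(2, 4)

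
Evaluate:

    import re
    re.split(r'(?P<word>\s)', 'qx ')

['qx', ' ', '']

This matches whitespace (captured as 'word').
Matches to split on: at [2:3] → ' '.
With a capturing group present, the delimiter's captured portion is kept in the result list.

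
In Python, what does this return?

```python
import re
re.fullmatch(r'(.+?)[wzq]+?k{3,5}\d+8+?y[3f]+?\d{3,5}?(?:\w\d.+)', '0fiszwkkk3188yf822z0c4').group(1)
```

'0fis'

Pattern: one or more of any character (lazy) (captured); then one or more of one of [wzq] (lazy), then 3 to 5 of the literal 'k', then one or more of a digit; then one or more of a literal '8' (lazy); then a literal 'y', then one or more of one of [3f] (lazy), then 3 to 5 of a digit (lazy); then a word character, then a digit, then one or more of any character (non-capturing group).
With the lazy modifier that quantifier settles for the fewest repetitions that let the rest of the pattern succeed (the atoms after it are unaffected and can still be greedy).
`re.fullmatch` is like wrapping the pattern in `^…$` (in single-line mode).
The match spans [0:22] → '0fiszwkkk3188yf822z0c4'.
Captured: group 1 = '0fis'.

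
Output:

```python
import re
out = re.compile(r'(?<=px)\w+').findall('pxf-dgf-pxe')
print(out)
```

['f', 'e']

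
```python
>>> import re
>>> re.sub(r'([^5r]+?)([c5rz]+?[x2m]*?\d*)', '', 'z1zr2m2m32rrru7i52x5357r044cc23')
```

'rrrrc23'

A non-greedy quantifier consumes as few characters as it can — just enough that the remainder of the pattern still matches from where it stops; whatever follows it matches normally.
Every occurrence is swapped for ''.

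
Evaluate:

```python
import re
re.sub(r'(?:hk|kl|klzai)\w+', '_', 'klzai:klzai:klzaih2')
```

Matches: at [0:5] → 'klzai'; at [6:11] → 'klzai'; at [12:19] → 'klzaih2'.
Every occurrence is swapped for '_'.

'_:_:_'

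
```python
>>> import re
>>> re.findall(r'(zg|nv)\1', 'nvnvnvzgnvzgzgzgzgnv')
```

['nv', 'zg', 'zg']

A backreference is literal: `\1` must see the identical characters the first group matched.
Because there's exactly one group, `findall` drops the full match and keeps group 1 from each hit.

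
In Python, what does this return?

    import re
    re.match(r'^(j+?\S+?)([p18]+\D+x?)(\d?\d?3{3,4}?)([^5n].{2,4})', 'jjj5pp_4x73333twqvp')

None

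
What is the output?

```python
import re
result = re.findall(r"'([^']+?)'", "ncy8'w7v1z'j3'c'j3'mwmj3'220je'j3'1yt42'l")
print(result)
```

['w7v1z', 'c', 'mwmj3', 'j3']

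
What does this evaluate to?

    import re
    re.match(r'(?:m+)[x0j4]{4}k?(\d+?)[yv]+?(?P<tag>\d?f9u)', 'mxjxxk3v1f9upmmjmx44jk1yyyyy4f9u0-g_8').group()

'mxjxxk3v1f9u'

With `match`, the pattern is implicitly anchored at the beginning.
The match spans [0:12] → 'mxjxxk3v1f9u'.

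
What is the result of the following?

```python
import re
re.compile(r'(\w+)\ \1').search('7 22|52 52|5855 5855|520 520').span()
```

(5, 10)

A backreference is literal: `\1` must see the identical characters the first group matched.
`re.search` tries every starting position until one works.
The match spans [5:10] → '52 52'.
Captured: group 1 = '52'.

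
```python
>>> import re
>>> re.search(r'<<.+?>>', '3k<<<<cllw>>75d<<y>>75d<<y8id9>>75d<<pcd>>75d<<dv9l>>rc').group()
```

`search` walks the string left to right and returns the first match it finds.
The match spans [2:12] → '<<<<cllw>>'.

'<<<<cllw>>'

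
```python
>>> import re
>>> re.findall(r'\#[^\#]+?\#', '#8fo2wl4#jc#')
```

With no groups in the pattern, `findall` gives back each whole match — 1 here.

['#8fo2wl4#']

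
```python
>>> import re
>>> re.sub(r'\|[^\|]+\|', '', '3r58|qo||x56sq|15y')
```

`sub` substitutes '' at each match site.

'3r5815y'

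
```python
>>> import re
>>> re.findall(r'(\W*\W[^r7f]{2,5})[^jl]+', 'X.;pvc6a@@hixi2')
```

['.;pvc6a']

Pattern: zero or more of a non-word character, then a non-word character, then 2 to 5 of any character except [r7f] (captured); then one or more of any character except [jl].
Matches: at [1:15] match '.;pvc6a@@hixi2', group 1 = '.;pvc6a'.
With a single group, `findall` returns only what that group captured — 1 item.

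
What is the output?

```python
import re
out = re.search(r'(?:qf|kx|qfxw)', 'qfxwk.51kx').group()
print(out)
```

Branches in `(...|...)` are attempted left-to-right; the first branch that allows the whole pattern to succeed is taken.
The match spans [0:2] → 'qf'.

qf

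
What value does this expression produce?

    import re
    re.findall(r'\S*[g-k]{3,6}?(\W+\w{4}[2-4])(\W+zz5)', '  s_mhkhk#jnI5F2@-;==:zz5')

`findall` packs the 2 group values into a tuple for every match.
Nothing in the string satisfies the pattern, so the list is empty.

[]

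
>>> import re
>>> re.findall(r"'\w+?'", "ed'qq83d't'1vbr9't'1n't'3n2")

["'qq83d'", "'1vbr9'", "'1n'"]

Since nothing is captured, `findall` lists the 3 matched substrings directly.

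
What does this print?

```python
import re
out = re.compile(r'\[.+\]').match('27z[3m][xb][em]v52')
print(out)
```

None

`match` is anchored at position 0; if the pattern doesn't fit there, it returns None.
Here position 0 doesn't satisfy it, so the call returns None.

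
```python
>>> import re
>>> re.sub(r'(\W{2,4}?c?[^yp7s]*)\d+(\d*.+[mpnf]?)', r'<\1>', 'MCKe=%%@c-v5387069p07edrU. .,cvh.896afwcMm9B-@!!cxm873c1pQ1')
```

The replacement refers to a captured group, so each match is rewritten using its own captured text.

'MCKe<=%%@c-v538>'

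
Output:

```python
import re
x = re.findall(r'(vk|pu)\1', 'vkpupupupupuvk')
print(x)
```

The backreference `\1` re-matches whatever the first group consumed, character for character.
Walking the string: at [2:6] match 'pupu', group 1 = 'pu'; at [6:10] match 'pupu', group 1 = 'pu'.
With a single group, `findall` returns only what that group captured — 2 items.

['pu', 'pu']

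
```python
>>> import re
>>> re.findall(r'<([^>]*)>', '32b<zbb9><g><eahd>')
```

With a single group, `findall` returns only what that group captured — 3 items.

['zbb9', 'g', 'eahd']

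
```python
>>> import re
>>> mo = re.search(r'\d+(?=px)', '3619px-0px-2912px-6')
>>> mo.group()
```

Lookahead/lookbehind check context without consuming it, so the matched span excludes the asserted characters.
`re.search` tries every starting position until one works.
The match spans [0:4] → '3619'.

'3619'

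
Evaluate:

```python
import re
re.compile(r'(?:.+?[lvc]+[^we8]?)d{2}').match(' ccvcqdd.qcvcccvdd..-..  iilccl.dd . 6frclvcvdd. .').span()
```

(0, 8)

The pattern matches one or more of any character (lazy), then one or more of one of [lvc], then optionally any character except [we8] (non-capturing group); then exactly 2 of a literal 'd'.
A `+?`/`*?`/`{m,n}?` starts at its minimum and grows only as far as needed for what follows to match.
`re.match` only tries the pattern at the start of the string.
The match spans [0:8] → ' ccvcqdd'.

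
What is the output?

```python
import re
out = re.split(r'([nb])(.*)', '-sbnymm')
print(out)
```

['-s', 'b', 'nymm', '']

Pattern: one of [nb] (captured); then zero or more of any character (captured).
Matches to split on: at [2:7] → 'bnymm'.
The group in the pattern means `split` returns the separators' captures alongside the pieces.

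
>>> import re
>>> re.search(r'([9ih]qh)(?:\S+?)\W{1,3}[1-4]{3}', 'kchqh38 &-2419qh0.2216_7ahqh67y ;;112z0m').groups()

('hqh',)

The match spans [2:13] → 'hqh38 &-241'.
Captured: group 1 = 'hqh'.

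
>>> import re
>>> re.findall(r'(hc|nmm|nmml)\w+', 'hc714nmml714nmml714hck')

['hc']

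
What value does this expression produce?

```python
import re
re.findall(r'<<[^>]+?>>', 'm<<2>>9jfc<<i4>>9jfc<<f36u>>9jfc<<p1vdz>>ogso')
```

Walking the string: at [1:6] → '<<2>>'; at [10:16] → '<<i4>>'; at [20:28] → '<<f36u>>'; at [32:41] → '<<p1vdz>>'.
Since nothing is captured, `findall` lists the 4 matched substrings directly.

['<<2>>', '<<i4>>', '<<f36u>>', '<<p1vdz>>']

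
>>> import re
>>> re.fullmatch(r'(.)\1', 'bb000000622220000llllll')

After group 1 captures some text, `\1` only succeeds where that same text appears again.
For `fullmatch`, every character of the input must be accounted for by the pattern.
Here the pattern can't cover the whole string, so the call returns None.

None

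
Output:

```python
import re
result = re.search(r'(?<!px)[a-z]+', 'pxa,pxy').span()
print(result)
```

(0, 3)

The negative lookaround is zero-width — it rules out positions where the adjacent text would match, without consuming anything.
`search` walks the string left to right and returns the first match it finds.
The match spans [0:3] → 'pxa'.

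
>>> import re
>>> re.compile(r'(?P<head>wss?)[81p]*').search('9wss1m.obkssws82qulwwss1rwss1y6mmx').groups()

('wss',)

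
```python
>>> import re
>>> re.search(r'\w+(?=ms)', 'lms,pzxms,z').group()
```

The lookaround is zero-width — it requires the adjacent text to match without consuming it, so the asserted text isn't part of the match.
The match spans [0:1] → 'l'.

'l'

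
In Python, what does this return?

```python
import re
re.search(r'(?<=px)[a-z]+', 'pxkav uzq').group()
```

'kav'

Because the assertion is zero-width, the text it checks is not consumed and won't appear in the result.
`search` walks the string left to right and returns the first match it finds.
The match spans [2:5] → 'kav'.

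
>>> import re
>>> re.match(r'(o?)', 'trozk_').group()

''

This matches optionally a literal 'o' (captured).
`re.match` only tries the pattern at the start of the string.
The match spans [0:0] → ''.
Captured: group 1 = ''.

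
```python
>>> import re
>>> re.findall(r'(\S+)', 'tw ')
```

['tw']

The pattern matches one or more of a non-whitespace character (captured).
Scanning left to right: at [0:2] match 'tw', group 1 = 'tw'.
One capturing group, so `findall` returns just the captured substring from the one match — 1 in all.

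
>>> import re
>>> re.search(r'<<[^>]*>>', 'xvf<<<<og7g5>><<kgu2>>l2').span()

`re.search` scans for the first position where the pattern succeeds.
The match spans [3:14] → '<<<<og7g5>>'.

(3, 14)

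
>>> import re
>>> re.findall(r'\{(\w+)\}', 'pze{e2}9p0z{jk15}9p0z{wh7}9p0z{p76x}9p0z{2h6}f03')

['e2', 'jk15', 'wh7', 'p76x', '2h6']

Walking the string: at [3:7] match '{e2}', group 1 = 'e2'; at [11:17] match '{jk15}', group 1 = 'jk15'; at [21:26] match '{wh7}', group 1 = 'wh7'; at [30:36] match '{p76x}', group 1 = 'p76x'; at [40:45] match '{2h6}', group 1 = '2h6'.
`findall` collects group 1 from each match (5 total).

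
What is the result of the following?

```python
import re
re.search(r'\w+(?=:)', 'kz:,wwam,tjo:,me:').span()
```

Because the assertion is zero-width, the text it checks is not consumed and won't appear in the result.
The match spans [0:2] → 'kz'.

(0, 2)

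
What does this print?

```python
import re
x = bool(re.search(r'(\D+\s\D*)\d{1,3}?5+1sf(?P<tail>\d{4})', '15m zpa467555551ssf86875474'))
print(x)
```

False

Here the pattern never matches, so the call returns None, and `bool(None)` is False.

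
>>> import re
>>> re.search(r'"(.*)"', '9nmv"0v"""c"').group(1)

'0v"""c'

`search` walks the string left to right and returns the first match it finds.
The match spans [4:12] → '"0v"""c"'.
Captured: group 1 = '0v"""c'.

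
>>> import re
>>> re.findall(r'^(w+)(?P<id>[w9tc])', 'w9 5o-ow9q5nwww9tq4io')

The pattern matches anchored at the start of the string; then one or more of a literal 'w' (captured); then one of [w9tc] (captured as 'id').
Scanning left to right: at [0:2] match 'w9', groups = ('w', '9').
`findall` packs the 2 group values into a tuple for every match.

[('w', '9')]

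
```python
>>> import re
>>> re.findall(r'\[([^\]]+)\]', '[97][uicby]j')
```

['97', 'uicby']

With a single group, `findall` returns only what that group captured — 2 items.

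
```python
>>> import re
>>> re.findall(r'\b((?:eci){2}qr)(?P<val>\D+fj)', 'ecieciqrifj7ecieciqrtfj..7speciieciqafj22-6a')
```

[('ecieciqr', 'ifj')]

This matches a word boundary (`\b`, zero-width); then the literal 'eci' repeated 2 times, then the literal 'qr' (captured); then one or more of a non-digit, then the literal 'fj' (captured as 'val').
Walking the string: at [0:11] match 'ecieciqrifj', groups = ('ecieciqr', 'ifj').
Multiple groups make `findall` return tuples — one 2-tuple for the one match.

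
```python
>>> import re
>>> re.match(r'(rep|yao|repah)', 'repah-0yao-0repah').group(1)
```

'rep'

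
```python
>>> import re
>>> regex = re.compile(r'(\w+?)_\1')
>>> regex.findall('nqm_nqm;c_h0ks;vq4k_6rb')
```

['nqm']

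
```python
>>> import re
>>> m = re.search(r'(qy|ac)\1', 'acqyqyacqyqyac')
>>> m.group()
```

'qyqy'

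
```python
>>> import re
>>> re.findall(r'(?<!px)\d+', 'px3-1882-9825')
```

The negative lookaround is zero-width — it rules out positions where the adjacent text would match, without consuming anything.
Matches: at [4:8] → '1882'; at [9:13] → '9825'.
`findall` yields the raw match text (2 of them) because the pattern has no groups.

['1882', '9825']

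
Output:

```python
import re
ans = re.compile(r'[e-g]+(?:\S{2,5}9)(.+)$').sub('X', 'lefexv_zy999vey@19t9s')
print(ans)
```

Pattern: one or more of a character in [e-g]; then 2 to 5 of a non-whitespace character, then a literal '9' (non-capturing group); then one or more of any character (captured); then anchored at the end.
Matches: at [1:21] → 'efexv_zy999vey@19t9s'.
`sub` substitutes 'X' at each match site.

lX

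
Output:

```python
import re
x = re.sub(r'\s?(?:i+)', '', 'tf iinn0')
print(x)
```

tfnn0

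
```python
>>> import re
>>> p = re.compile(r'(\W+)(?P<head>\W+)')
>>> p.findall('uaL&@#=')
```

Pattern: one or more of a non-word character (captured); then one or more of a non-word character (captured as 'head').
Matches: at [3:7] match '&@#=', groups = ('&@#', '=').
`findall` packs the 2 group values into a tuple for every match.

[('&@#', '=')]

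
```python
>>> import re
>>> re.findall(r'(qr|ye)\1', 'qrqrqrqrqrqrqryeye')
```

['qr', 'qr', 'qr', 'ye']

The backreference `\1` re-matches whatever the first group consumed, character for character.
Walking the string: at [0:4] match 'qrqr', group 1 = 'qr'; at [4:8] match 'qrqr', group 1 = 'qr'; at [8:12] match 'qrqr', group 1 = 'qr'; at [14:18] match 'yeye', group 1 = 'ye'.
One capturing group, so `findall` returns just the captured substring from each match — 4 in all.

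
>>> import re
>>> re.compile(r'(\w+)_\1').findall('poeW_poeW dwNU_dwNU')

`\1` has to match the exact text group 1 already captured.
Walking the string: at [0:9] match 'poeW_poeW', group 1 = 'poeW'; at [10:19] match 'dwNU_dwNU', group 1 = 'dwNU'.
Because there's exactly one group, `findall` drops the full match and keeps group 1 from each hit.

['poeW', 'dwNU']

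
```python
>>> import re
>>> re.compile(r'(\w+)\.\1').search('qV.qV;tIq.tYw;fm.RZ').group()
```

`\1` has to match the exact text group 1 already captured.
Unlike `match`, `search` isn't anchored — it looks for the pattern anywhere in the string.
The match spans [0:5] → 'qV.qV'.
Captured: group 1 = 'qV'.

'qV.qV'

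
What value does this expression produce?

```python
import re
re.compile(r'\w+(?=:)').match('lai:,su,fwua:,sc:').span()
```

Because the assertion is zero-width, the text it checks is not consumed and won't appear in the result.
`re.match` only tries the pattern at the start of the string.
The match spans [0:3] → 'lai'.

(0, 3)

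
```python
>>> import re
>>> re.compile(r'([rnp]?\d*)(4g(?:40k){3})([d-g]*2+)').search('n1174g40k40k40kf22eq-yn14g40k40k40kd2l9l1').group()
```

Pattern: optionally one of [rnp], then zero or more of a digit (captured); then the literal '4g', then the literal '40k' repeated 3 times (captured); then zero or more of a character in [d-g], then one or more of the literal '2' (captured).
`re.search` scans for the first position where the pattern succeeds.
The match spans [0:18] → 'n1174g40k40k40kf22'.
Captured: group 1 = 'n117', group 2 = '4g40k40k40k', group 3 = 'f22'.

'n1174g40k40k40kf22'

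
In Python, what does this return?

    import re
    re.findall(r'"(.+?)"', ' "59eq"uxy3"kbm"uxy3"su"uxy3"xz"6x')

Scanning left to right: at [1:7] match '"59eq"', group 1 = '59eq'; at [11:16] match '"kbm"', group 1 = 'kbm'; at [20:24] match '"su"', group 1 = 'su'; at [28:32] match '"xz"', group 1 = 'xz'.
`findall` collects group 1 from each match (4 total).

['59eq', 'kbm', 'su', 'xz']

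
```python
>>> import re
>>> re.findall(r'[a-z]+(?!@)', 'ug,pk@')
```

`(?!…)`/`(?<!…)` only lets a position through if the neighbouring text does NOT match; no characters are consumed.
Walking the string: at [0:2] → 'ug'; at [3:4] → 'p'.
Since nothing is captured, `findall` lists the 2 matched substrings directly.

['ug', 'p']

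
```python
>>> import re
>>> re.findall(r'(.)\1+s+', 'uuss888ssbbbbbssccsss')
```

['u', '8', 'b', 'c']

`\1` is not a pattern — it's the concrete string captured by group 1, re-applied verbatim.
`findall` collects group 1 from each match (4 total).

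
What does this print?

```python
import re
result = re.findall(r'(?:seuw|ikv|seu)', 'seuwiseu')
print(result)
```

['seuw', 'seu']

Alternation tries branches left to right and keeps the first one that lets the overall match succeed at that position.
Scanning left to right: at [0:4] → 'seuw'; at [5:8] → 'seu'.
With no groups in the pattern, `findall` gives back each whole match — 2 here.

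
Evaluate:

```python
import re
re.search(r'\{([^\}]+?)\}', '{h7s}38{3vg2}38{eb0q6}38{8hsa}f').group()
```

`re.search` scans for the first position where the pattern succeeds.
The match spans [0:5] → '{h7s}'.
Captured: group 1 = 'h7s'.

'{h7s}'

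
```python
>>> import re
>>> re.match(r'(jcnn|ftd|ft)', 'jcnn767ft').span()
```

(0, 4)

`re.match` won't scan ahead — the pattern has to work from the very first character.
The match spans [0:4] → 'jcnn'.
Captured: group 1 = 'jcnn'.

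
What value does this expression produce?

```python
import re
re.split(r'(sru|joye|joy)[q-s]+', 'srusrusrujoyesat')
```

['', 'sru', 'usru', 'joye', 'at']

Matches to split on: at [0:5] → 'srusr'; at [9:14] → 'joyes'.
Because the pattern has a capturing group, `split` also inserts each captured text between the pieces.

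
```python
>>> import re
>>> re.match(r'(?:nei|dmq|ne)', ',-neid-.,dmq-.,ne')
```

`re.match` won't scan ahead — the pattern has to work from the very first character.
Here position 0 doesn't satisfy it, so the call returns None.

None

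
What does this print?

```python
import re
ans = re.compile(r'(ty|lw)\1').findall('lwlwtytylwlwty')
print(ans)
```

`\1` is not a pattern — it's the concrete string captured by group 1, re-applied verbatim.
With a single group, `findall` returns only what that group captured — 3 items.

['lw', 'ty', 'lw']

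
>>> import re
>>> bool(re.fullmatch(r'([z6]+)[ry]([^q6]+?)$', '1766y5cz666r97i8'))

This matches one or more of one of [z6] (captured); then one of [ry]; then one or more of any character except [q6] (lazy) (captured); then anchored at the end.
`re.fullmatch` requires the pattern to consume the entire string.
Here the string isn't matched end-to-end, so the call returns None, and `bool(None)` is False.

False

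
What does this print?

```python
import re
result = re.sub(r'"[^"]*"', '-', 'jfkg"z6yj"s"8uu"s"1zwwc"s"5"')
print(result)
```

jfkg-s-s-s-

Matches: at [4:10] → '"z6yj"'; at [11:16] → '"8uu"'; at [17:24] → '"1zwwc"'; at [25:28] → '"5"'.
Every occurrence is swapped for '-'.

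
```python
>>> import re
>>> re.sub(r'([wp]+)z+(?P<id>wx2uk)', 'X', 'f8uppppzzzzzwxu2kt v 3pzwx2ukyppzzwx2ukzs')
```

'f8uppppzzzzzwxu2kt v 3XyXzs'

The pattern matches one or more of one of [wp] (captured); then one or more of a literal 'z'; then the literal 'wx', then the literal '2uk' (captured as 'id').
Matches: at [22:29] → 'pzwx2uk'; at [30:39] → 'ppzzwx2uk'.
Each match is replaced by 'X'.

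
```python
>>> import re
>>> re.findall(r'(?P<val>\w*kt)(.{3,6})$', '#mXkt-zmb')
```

[('mXkt', '-zmb')]

Pattern: zero or more of a word character, then the literal 'kt' (captured as 'val'); then 3 to 6 of any character (captured); then anchored at the end.
Multiple groups make `findall` return tuples — one 2-tuple for the one match.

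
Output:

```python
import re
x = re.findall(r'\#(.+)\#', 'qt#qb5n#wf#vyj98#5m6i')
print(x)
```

['qb5n#wf#vyj98']

Walking the string: at [2:17] match '#qb5n#wf#vyj98#', group 1 = 'qb5n#wf#vyj98'.
With a single group, `findall` returns only what that group captured — 1 item.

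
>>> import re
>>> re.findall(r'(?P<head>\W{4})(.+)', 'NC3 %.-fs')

[(' %.-', 'fs')]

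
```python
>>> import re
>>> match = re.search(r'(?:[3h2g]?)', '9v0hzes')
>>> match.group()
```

The match spans [0:0] → ''.

''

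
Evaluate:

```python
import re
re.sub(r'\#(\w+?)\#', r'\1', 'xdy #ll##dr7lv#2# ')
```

'xdy lldr7lv2# '

Matches: at [4:8] → '#ll#'; at [8:15] → '#dr7lv#'.
Each match is replaced using the text its own group 1 captured.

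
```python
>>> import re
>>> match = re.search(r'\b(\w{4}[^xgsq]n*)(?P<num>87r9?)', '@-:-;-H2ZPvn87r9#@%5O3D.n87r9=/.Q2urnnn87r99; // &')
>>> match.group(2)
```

The match spans [6:16] → 'H2ZPvn87r9'.
Captured: group 1 = 'H2ZPvn', group 2 = '87r9'.

'87r9'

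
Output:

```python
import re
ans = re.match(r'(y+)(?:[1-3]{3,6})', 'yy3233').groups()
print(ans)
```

Pattern: one or more of a literal 'y' (captured); then 3 to 6 of a character in [1-3] (non-capturing group).
With `match`, the pattern is implicitly anchored at the beginning.
The match spans [0:6] → 'yy3233'.
Captured: group 1 = 'yy'.

('yy',)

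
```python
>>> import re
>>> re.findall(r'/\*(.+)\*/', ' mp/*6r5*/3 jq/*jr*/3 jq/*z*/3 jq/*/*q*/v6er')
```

With a single group, `findall` returns only what that group captured — 1 item.

['6r5*/3 jq/*jr*/3 jq/*z*/3 jq/*/*q']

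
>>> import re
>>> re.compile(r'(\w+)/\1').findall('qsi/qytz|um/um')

['um']

After group 1 captures some text, `\1` only succeeds where that same text appears again.
`findall` collects group 1 from the one match (1 total).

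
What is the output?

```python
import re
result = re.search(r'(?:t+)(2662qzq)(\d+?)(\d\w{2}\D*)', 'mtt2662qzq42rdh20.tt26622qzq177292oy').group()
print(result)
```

tt2662qzq42rdh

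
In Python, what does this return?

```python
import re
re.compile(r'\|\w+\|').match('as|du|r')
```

None

With `match`, the pattern is implicitly anchored at the beginning.
Here position 0 doesn't satisfy it, so the call returns None.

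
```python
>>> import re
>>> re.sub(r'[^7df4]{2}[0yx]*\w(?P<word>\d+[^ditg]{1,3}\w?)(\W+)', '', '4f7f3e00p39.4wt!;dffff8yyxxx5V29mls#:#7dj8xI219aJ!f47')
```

Every occurrence is swapped for ''.

'4f7fdffff8yyxx7df47'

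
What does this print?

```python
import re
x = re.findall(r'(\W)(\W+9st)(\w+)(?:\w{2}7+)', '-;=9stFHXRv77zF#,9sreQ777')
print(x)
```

[('-', ';=9st', 'FHXR')]

This matches a non-word character (captured); then one or more of a non-word character, then the literal '9st' (captured); then one or more of a word character (captured); then exactly 2 of a word character, then one or more of a literal '7' (non-capturing group).
Scanning left to right: at [0:13] match '-;=9stFHXRv77', groups = ('-', ';=9st', 'FHXR').
With 3 capturing groups, `findall` returns a 3-tuple per match.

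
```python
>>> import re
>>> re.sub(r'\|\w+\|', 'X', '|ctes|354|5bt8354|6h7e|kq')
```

'X354X6h7e|kq'

`sub` substitutes 'X' at each match site.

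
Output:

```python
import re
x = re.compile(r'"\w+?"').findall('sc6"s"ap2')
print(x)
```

['"s"']

Walking the string: at [3:6] → '"s"'.
Since nothing is captured, `findall` lists the 1 matched substring directly.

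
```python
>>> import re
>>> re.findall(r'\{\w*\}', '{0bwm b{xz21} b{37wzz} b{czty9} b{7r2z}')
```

['{xz21}', '{37wzz}', '{czty9}', '{7r2z}']

Scanning left to right: at [7:13] → '{xz21}'; at [15:22] → '{37wzz}'; at [24:31] → '{czty9}'; at [33:39] → '{7r2z}'.
Since nothing is captured, `findall` lists the 4 matched substrings directly.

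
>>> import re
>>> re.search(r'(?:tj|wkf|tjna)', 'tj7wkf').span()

(0, 2)

The match spans [0:2] → 'tj'.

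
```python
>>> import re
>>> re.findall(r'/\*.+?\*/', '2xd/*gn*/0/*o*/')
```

Lazy quantifiers expand one character at a time until the remainder of the pattern can match.
Since nothing is captured, `findall` lists the 2 matched substrings directly.

['/*gn*/', '/*o*/']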